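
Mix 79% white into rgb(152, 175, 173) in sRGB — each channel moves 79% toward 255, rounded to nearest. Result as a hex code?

Per channel, c → c + 0.79(255 − c):
  R: 152 + 81.37 = 233.37 → 233
  G: 175 + 0.79×(255−175) = 175 + 63.2 = 238.2 → 238
  B: 173 + 64.78 = 237.78 → 238
rgb(233, 238, 238) = #E9EEEE.

#E9EEEE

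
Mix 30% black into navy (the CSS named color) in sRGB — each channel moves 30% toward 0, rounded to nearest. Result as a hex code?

#00005A

CSS navy is rgb(0, 0, 128).
A 30% shade moves each channel 30% toward 0:
  R: 0 + 0.3×(0−0) = 0 + 0 = 0 → 0
  G: 0 + 0 = 0 → 0
  B: 128 − 38.4 = 89.6 → 90
rgb(0, 0, 90) = #00005A.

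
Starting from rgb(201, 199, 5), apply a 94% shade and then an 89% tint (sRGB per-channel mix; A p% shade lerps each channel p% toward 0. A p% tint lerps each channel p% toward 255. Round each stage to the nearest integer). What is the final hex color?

#E4E4E3

Lerp each channel 94% toward 0:
  R: 201 + 0.94×(0−201) = 201 − 188.94 = 12.06 → 12
  G: 199 + 0.94×(0−199) = 199 − 187.06 = 11.94 → 12
  B: 5 + 0.94×(0−5) = 5 − 4.7 = 0.3 → 0
After the shade: rgb(12, 12, 0) = #0C0C00.
Lerp each channel 89% toward 255:
  R: 12 + 0.89×(255−12) = 12 + 216.27 = 228.27 → 228
  G: 12 + 216.27 = 228.27 → 228
  B: 0 + 226.95 = 226.95 → 227
rgb(228, 228, 227) = #E4E4E3.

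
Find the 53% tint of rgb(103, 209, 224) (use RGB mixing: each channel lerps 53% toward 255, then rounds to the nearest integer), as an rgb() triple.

rgb(184, 233, 240)

Per channel, c → c + 0.53(255 − c):
  R: 103 + 0.53×(255−103) = 103 + 80.56 = 183.56 → 184
  G: 209 + 0.53×(255−209) = 209 + 24.38 = 233.38 → 233
  B: 224 + 16.43 = 240.43 → 240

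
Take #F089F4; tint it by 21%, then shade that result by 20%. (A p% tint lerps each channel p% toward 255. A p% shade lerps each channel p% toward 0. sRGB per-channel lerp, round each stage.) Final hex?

#C282C5

#F089F4 is rgb(240, 137, 244).
A 21% tint moves each channel 21% toward 255:
  R: 240 + 3.15 = 243.15 → 243
  G: 137 + 0.21×(255−137) = 137 + 24.78 = 161.78 → 162
  B: 244 + 2.31 = 246.31 → 246
After the tint: rgb(243, 162, 246) = #F3A2F6.
A 20% shade moves each channel 20% toward 0:
  R: 243 − 48.6 = 194.4 → 194
  G: 162 + 0.2×(0−162) = 162 − 32.4 = 129.6 → 130
  B: 246 + 0.2×(0−246) = 246 − 49.2 = 196.8 → 197
rgb(194, 130, 197) = #C282C5.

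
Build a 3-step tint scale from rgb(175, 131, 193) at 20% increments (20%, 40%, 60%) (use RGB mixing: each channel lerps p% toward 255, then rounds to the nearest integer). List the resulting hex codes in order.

#bf9ccd, #cfb5da, #dfcde6

20%: (175 + 16 = 191→191, 131 + 24.8 = 155.8→156, 193 + 12.4 = 205.4→205) → #bf9ccd
40%: (175 + 32 = 207→207, 131 + 49.6 = 180.6→181, 193 + 24.8 = 217.8→218) → #cfb5da
60%: (175 + 48 = 223→223, 131 + 74.4 = 205.4→205, 193 + 37.2 = 230.2→230) → #dfcde6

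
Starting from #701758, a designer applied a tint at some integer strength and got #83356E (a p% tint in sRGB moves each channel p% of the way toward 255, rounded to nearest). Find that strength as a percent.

13%

#701758 is rgb(112, 23, 88); #83356E is rgb(131, 53, 110).
On the G channel (widest range): 53 ≈ 23 + (p/100)(255 − 23), so p ≈ 100×(53 − 23)/(255 − 23) = 3000/232 = 12.93.
p = 13 reproduces all three channels after rounding.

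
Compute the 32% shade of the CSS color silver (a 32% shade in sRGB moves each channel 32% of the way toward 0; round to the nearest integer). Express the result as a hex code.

CSS silver is rgb(192, 192, 192).
Lerp each channel 32% toward 0:
  R: 192 + 0.32×(0−192) = 192 − 61.44 = 130.56 → 131
  G: 192 − 61.44 = 130.56 → 131
  B: 192 + 0.32×(0−192) = 192 − 61.44 = 130.56 → 131
rgb(131, 131, 131) = #838383.

#838383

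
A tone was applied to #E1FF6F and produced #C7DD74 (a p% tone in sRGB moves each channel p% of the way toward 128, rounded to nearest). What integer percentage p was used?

27%

#E1FF6F is rgb(225, 255, 111); #C7DD74 is rgb(199, 221, 116).
On the G channel (widest range): 221 ≈ 255 + (p/100)(128 − 255), so p ≈ 100×(221 − 255)/(128 − 255) = -3400/-127 = 26.77.
p = 27 reproduces all three channels after rounding.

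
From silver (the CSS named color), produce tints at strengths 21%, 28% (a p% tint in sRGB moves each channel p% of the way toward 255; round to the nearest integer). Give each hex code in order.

#cdcdcd, #d2d2d2

CSS silver is rgb(192, 192, 192).
21%: (192 + 13.23 = 205.23→205, 192 + 13.23 = 205.23→205, 192 + 13.23 = 205.23→205) → #cdcdcd
28%: (192 + 17.64 = 209.64→210, 192 + 17.64 = 209.64→210, 192 + 17.64 = 209.64→210) → #d2d2d2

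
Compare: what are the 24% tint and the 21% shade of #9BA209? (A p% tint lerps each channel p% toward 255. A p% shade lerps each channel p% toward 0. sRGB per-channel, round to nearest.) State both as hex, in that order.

#B3B844, #7A8007

#9BA209 is rgb(155, 162, 9).
24% tint:
  R: 155 + 0.24×(255−155) = 155 + 24 = 179 → 179
  G: 162 + 0.24×(255−162) = 162 + 22.32 = 184.32 → 184
  B: 9 + 0.24×(255−9) = 9 + 59.04 = 68.04 → 68
  → #B3B844
21% shade:
  R: 155 + 0.21×(0−155) = 155 − 32.55 = 122.45 → 122
  G: 162 − 34.02 = 127.98 → 128
  B: 9 − 1.89 = 7.11 → 7
  → #7A8007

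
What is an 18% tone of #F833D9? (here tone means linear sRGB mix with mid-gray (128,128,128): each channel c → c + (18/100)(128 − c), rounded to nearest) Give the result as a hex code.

#F833D9 is rgb(248, 51, 217).
Per channel, c → c + 0.18(128 − c):
  R: 248 − 21.6 = 226.4 → 226
  G: 51 + 13.86 = 64.86 → 65
  B: 217 + 0.18×(128−217) = 217 − 16.02 = 200.98 → 201
rgb(226, 65, 201) = #E241C9.

#E241C9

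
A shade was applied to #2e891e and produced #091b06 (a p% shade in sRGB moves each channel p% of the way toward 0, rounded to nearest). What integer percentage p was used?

#2e891e is rgb(46, 137, 30); #091b06 is rgb(9, 27, 6).
On the G channel (widest range): 27 ≈ 137 + (p/100)(0 − 137), so p ≈ 100×(27 − 137)/(0 − 137) = -11000/-137 = 80.29.
p = 80 reproduces all three channels after rounding.

80%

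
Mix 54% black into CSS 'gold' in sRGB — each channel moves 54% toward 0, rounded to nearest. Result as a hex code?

CSS gold is rgb(255, 215, 0).
A 54% shade moves each channel 54% toward 0:
  R: 255 − 137.7 = 117.3 → 117
  G: 215 − 116.1 = 98.9 → 99
  B: 0 + 0.54×(0−0) = 0 + 0 = 0 → 0
rgb(117, 99, 0) = #756300.

#756300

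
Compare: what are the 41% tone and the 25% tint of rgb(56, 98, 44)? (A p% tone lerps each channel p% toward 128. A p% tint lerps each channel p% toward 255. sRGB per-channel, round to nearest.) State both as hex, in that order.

41% tone:
  R: 56 + 0.41×(128−56) = 56 + 29.52 = 85.52 → 86
  G: 98 + 0.41×(128−98) = 98 + 12.3 = 110.3 → 110
  B: 44 + 0.41×(128−44) = 44 + 34.44 = 78.44 → 78
  → #566e4e
25% tint:
  R: 56 + 49.75 = 105.75 → 106
  G: 98 + 0.25×(255−98) = 98 + 39.25 = 137.25 → 137
  B: 44 + 0.25×(255−44) = 44 + 52.75 = 96.75 → 97
  → #6a8961

#566e4e, #6a8961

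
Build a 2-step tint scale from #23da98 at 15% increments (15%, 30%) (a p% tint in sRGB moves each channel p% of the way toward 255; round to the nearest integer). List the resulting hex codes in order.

#44e0a7, #65e5b7

#23da98 is rgb(35, 218, 152).
15%: (35 + 33 = 68→68, 218 + 5.55 = 223.55→224, 152 + 15.45 = 167.45→167) → #44e0a7
30%: (35 + 66 = 101→101, 218 + 11.1 = 229.1→229, 152 + 30.9 = 182.9→183) → #65e5b7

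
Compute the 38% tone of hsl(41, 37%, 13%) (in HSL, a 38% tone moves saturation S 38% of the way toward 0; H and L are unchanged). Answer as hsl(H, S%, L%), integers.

hsl(41, 23%, 13%)

S moves 38% from 37 toward 0: 37 − 14.06 = 22.94 → 23.
H and L are unchanged.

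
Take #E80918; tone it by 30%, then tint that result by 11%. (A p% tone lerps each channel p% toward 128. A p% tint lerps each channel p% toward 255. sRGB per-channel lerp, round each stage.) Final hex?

#E80918 is rgb(232, 9, 24).
A 30% tone moves each channel 30% toward 128:
  R: 232 − 31.2 = 200.8 → 201
  G: 9 + 35.7 = 44.7 → 45
  B: 24 + 31.2 = 55.2 → 55
After the tone: rgb(201, 45, 55) = #C92D37.
Per channel, c → c + 0.11(255 − c):
  R: 201 + 0.11×(255−201) = 201 + 5.94 = 206.94 → 207
  G: 45 + 0.11×(255−45) = 45 + 23.1 = 68.1 → 68
  B: 55 + 22 = 77 → 77
rgb(207, 68, 77) = #CF444D.

#CF444D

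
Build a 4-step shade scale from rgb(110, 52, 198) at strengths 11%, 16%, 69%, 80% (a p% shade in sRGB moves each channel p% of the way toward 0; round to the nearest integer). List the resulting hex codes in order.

11%: (110 − 12.1 = 97.9→98, 52 − 5.72 = 46.28→46, 198 − 21.78 = 176.22→176) → #622EB0
16%: (110 − 17.6 = 92.4→92, 52 − 8.32 = 43.68→44, 198 − 31.68 = 166.32→166) → #5C2CA6
69%: (110 − 75.9 = 34.1→34, 52 − 35.88 = 16.12→16, 198 − 136.62 = 61.38→61) → #22103D
80%: (110 − 88 = 22→22, 52 − 41.6 = 10.4→10, 198 − 158.4 = 39.6→40) → #160A28

#622EB0, #5C2CA6, #22103D, #160A28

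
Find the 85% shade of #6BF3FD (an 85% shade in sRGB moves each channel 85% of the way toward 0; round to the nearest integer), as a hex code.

#102426

#6BF3FD is rgb(107, 243, 253).
Per channel, c → c + 0.85(0 − c):
  R: 107 + 0.85×(0−107) = 107 − 90.95 = 16.05 → 16
  G: 243 − 206.55 = 36.45 → 36
  B: 253 + 0.85×(0−253) = 253 − 215.05 = 37.95 → 38
rgb(16, 36, 38) = #102426.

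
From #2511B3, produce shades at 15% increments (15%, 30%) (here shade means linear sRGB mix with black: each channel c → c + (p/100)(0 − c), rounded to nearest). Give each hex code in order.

#1F0E98, #1A0C7D

#2511B3 is rgb(37, 17, 179).
15%: (37 − 5.55 = 31.45→31, 17 − 2.55 = 14.45→14, 179 − 26.85 = 152.15→152) → #1F0E98
30%: (37 − 11.1 = 25.9→26, 17 − 5.1 = 11.9→12, 179 − 53.7 = 125.3→125) → #1A0C7D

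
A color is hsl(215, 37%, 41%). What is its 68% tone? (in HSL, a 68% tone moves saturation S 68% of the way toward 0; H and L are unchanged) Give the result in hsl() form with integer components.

S moves 68% from 37 toward 0: 37 − 25.16 = 11.84 → 12.
H and L are unchanged.

hsl(215, 12%, 41%)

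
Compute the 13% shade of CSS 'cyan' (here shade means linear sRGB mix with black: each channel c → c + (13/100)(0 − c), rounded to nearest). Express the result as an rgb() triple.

CSS cyan is rgb(0, 255, 255).
A 13% shade moves each channel 13% toward 0:
  R: 0 + 0 = 0 → 0
  G: 255 + 0.13×(0−255) = 255 − 33.15 = 221.85 → 222
  B: 255 − 33.15 = 221.85 → 222

rgb(0, 222, 222)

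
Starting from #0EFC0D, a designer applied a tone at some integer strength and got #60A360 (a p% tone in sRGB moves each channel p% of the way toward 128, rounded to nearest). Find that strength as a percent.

72%

#0EFC0D is rgb(14, 252, 13); #60A360 is rgb(96, 163, 96).
On the G channel (widest range): 163 ≈ 252 + (p/100)(128 − 252), so p ≈ 100×(163 − 252)/(128 − 252) = -8900/-124 = 71.77.
p = 72 reproduces all three channels after rounding.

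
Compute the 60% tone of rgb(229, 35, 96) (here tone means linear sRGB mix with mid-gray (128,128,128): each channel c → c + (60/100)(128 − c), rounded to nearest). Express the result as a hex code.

#A85B73

A 60% tone moves each channel 60% toward 128:
  R: 229 + 0.6×(128−229) = 229 − 60.6 = 168.4 → 168
  G: 35 + 0.6×(128−35) = 35 + 55.8 = 90.8 → 91
  B: 96 + 19.2 = 115.2 → 115
rgb(168, 91, 115) = #A85B73.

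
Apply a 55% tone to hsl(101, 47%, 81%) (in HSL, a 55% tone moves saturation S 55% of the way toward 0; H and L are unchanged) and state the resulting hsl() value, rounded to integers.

hsl(101, 21%, 81%)

S moves 55% from 47 toward 0: 47 − 25.85 = 21.15 → 21.
H and L are unchanged.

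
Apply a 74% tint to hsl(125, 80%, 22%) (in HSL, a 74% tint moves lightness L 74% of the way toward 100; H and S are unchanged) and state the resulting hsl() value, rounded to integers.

hsl(125, 80%, 80%)

L moves 74% from 22 toward 100: 22 + 57.72 = 79.72 → 80.
H and S are unchanged.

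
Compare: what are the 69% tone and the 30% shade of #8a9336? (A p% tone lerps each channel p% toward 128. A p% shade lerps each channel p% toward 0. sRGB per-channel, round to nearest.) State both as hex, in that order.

#8a9336 is rgb(138, 147, 54).
69% tone:
  R: 138 − 6.9 = 131.1 → 131
  G: 147 − 13.11 = 133.89 → 134
  B: 54 + 0.69×(128−54) = 54 + 51.06 = 105.06 → 105
  → #838669
30% shade:
  R: 138 − 41.4 = 96.6 → 97
  G: 147 + 0.3×(0−147) = 147 − 44.1 = 102.9 → 103
  B: 54 − 16.2 = 37.8 → 38
  → #616726

#838669, #616726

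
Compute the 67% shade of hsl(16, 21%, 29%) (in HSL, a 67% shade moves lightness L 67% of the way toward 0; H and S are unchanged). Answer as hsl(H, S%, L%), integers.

hsl(16, 21%, 10%)

L moves 67% from 29 toward 0: 29 − 19.43 = 9.57 → 10.
H and S are unchanged.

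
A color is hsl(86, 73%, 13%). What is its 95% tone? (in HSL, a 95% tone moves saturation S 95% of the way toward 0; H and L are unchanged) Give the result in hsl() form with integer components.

hsl(86, 4%, 13%)

S moves 95% from 73 toward 0: 73 − 69.35 = 3.65 → 4.
H and L are unchanged.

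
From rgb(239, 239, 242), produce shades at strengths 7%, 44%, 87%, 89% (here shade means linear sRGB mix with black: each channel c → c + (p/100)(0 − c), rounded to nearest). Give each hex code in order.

#dedee1, #868688, #1f1f1f, #1a1a1b

7%: (239 − 16.73 = 222.27→222, 239 − 16.73 = 222.27→222, 242 − 16.94 = 225.06→225) → #dedee1
44%: (239 − 105.16 = 133.84→134, 239 − 105.16 = 133.84→134, 242 − 106.48 = 135.52→136) → #868688
87%: (239 − 207.93 = 31.07→31, 239 − 207.93 = 31.07→31, 242 − 210.54 = 31.46→31) → #1f1f1f
89%: (239 − 212.71 = 26.29→26, 239 − 212.71 = 26.29→26, 242 − 215.38 = 26.62→27) → #1a1a1b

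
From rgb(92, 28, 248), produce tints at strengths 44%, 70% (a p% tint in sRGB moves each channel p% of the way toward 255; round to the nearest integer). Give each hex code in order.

44%: (92 + 71.72 = 163.72→164, 28 + 99.88 = 127.88→128, 248 + 3.08 = 251.08→251) → #a480fb
70%: (92 + 114.1 = 206.1→206, 28 + 158.9 = 186.9→187, 248 + 4.9 = 252.9→253) → #cebbfd

#a480fb, #cebbfd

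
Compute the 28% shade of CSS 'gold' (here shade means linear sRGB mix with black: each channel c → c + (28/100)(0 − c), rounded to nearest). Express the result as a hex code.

#B89B00

CSS gold is rgb(255, 215, 0).
Lerp each channel 28% toward 0:
  R: 255 + 0.28×(0−255) = 255 − 71.4 = 183.6 → 184
  G: 215 + 0.28×(0−215) = 215 − 60.2 = 154.8 → 155
  B: 0 + 0 = 0 → 0
rgb(184, 155, 0) = #B89B00.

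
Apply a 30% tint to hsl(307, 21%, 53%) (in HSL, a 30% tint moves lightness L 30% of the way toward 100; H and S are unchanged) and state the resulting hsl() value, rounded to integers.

hsl(307, 21%, 67%)

L moves 30% from 53 toward 100: 53 + 14.1 = 67.1 → 67.
H and S are unchanged.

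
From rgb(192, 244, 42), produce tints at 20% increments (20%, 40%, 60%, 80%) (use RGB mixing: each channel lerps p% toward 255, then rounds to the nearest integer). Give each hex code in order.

20%: (192 + 12.6 = 204.6→205, 244 + 2.2 = 246.2→246, 42 + 42.6 = 84.6→85) → #cdf655
40%: (192 + 25.2 = 217.2→217, 244 + 4.4 = 248.4→248, 42 + 85.2 = 127.2→127) → #d9f87f
60%: (192 + 37.8 = 229.8→230, 244 + 6.6 = 250.6→251, 42 + 127.8 = 169.8→170) → #e6fbaa
80%: (192 + 50.4 = 242.4→242, 244 + 8.8 = 252.8→253, 42 + 170.4 = 212.4→212) → #f2fdd4

#cdf655, #d9f87f, #e6fbaa, #f2fdd4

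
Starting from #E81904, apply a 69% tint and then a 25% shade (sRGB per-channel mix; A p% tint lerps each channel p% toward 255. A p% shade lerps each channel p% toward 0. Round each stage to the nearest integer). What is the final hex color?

#E81904 is rgb(232, 25, 4).
Per channel, c → c + 0.69(255 − c):
  R: 232 + 0.69×(255−232) = 232 + 15.87 = 247.87 → 248
  G: 25 + 0.69×(255−25) = 25 + 158.7 = 183.7 → 184
  B: 4 + 173.19 = 177.19 → 177
After the tint: rgb(248, 184, 177) = #F8B8B1.
A 25% shade moves each channel 25% toward 0:
  R: 248 + 0.25×(0−248) = 248 − 62 = 186 → 186
  G: 184 − 46 = 138 → 138
  B: 177 + 0.25×(0−177) = 177 − 44.25 = 132.75 → 133
rgb(186, 138, 133) = #BA8A85.

#BA8A85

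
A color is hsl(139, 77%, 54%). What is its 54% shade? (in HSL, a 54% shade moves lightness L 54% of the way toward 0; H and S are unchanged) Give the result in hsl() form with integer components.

L moves 54% from 54 toward 0: 54 − 29.16 = 24.84 → 25.
H and S are unchanged.

hsl(139, 77%, 25%)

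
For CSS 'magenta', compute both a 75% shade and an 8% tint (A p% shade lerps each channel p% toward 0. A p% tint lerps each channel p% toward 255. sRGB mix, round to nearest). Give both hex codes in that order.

CSS magenta is rgb(255, 0, 255).
75% shade:
  R: 255 + 0.75×(0−255) = 255 − 191.25 = 63.75 → 64
  G: 0 + 0 = 0 → 0
  B: 255 − 191.25 = 63.75 → 64
  → #400040
8% tint:
  R: 255 + 0 = 255 → 255
  G: 0 + 20.4 = 20.4 → 20
  B: 255 + 0.08×(255−255) = 255 + 0 = 255 → 255
  → #FF14FF

#400040, #FF14FF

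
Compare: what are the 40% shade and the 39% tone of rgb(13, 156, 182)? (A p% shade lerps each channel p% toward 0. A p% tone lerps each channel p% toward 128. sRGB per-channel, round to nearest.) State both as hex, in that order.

#085e6d, #3a91a1

40% shade:
  R: 13 + 0.4×(0−13) = 13 − 5.2 = 7.8 → 8
  G: 156 − 62.4 = 93.6 → 94
  B: 182 − 72.8 = 109.2 → 109
  → #085e6d
39% tone:
  R: 13 + 0.39×(128−13) = 13 + 44.85 = 57.85 → 58
  G: 156 − 10.92 = 145.08 → 145
  B: 182 + 0.39×(128−182) = 182 − 21.06 = 160.94 → 161
  → #3a91a1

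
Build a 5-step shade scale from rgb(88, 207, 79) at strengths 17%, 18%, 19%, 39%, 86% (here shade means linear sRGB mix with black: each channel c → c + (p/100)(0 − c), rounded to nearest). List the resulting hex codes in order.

#49ac42, #48aa41, #47a840, #367e30, #0c1d0b

17%: (88 − 14.96 = 73.04→73, 207 − 35.19 = 171.81→172, 79 − 13.43 = 65.57→66) → #49ac42
18%: (88 − 15.84 = 72.16→72, 207 − 37.26 = 169.74→170, 79 − 14.22 = 64.78→65) → #48aa41
19%: (88 − 16.72 = 71.28→71, 207 − 39.33 = 167.67→168, 79 − 15.01 = 63.99→64) → #47a840
39%: (88 − 34.32 = 53.68→54, 207 − 80.73 = 126.27→126, 79 − 30.81 = 48.19→48) → #367e30
86%: (88 − 75.68 = 12.32→12, 207 − 178.02 = 28.98→29, 79 − 67.94 = 11.06→11) → #0c1d0b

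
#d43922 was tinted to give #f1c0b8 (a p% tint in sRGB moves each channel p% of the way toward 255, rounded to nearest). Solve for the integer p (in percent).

68%

#d43922 is rgb(212, 57, 34); #f1c0b8 is rgb(241, 192, 184).
On the B channel (widest range): 184 ≈ 34 + (p/100)(255 − 34), so p ≈ 100×(184 − 34)/(255 − 34) = 15000/221 = 67.87.
p = 68 reproduces all three channels after rounding.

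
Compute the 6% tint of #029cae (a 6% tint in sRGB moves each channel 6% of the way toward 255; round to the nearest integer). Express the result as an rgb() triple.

rgb(17, 162, 179)

#029cae is rgb(2, 156, 174).
A 6% tint moves each channel 6% toward 255:
  R: 2 + 0.06×(255−2) = 2 + 15.18 = 17.18 → 17
  G: 156 + 0.06×(255−156) = 156 + 5.94 = 161.94 → 162
  B: 174 + 0.06×(255−174) = 174 + 4.86 = 178.86 → 179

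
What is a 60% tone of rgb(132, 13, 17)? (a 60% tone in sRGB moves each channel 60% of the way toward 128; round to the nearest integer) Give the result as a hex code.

Per channel, c → c + 0.6(128 − c):
  R: 132 + 0.6×(128−132) = 132 − 2.4 = 129.6 → 130
  G: 13 + 69 = 82 → 82
  B: 17 + 0.6×(128−17) = 17 + 66.6 = 83.6 → 84
rgb(130, 82, 84) = #825254.

#825254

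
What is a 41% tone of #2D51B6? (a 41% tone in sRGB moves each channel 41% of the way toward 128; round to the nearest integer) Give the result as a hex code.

#2D51B6 is rgb(45, 81, 182).
Lerp each channel 41% toward 128:
  R: 45 + 0.41×(128−45) = 45 + 34.03 = 79.03 → 79
  G: 81 + 0.41×(128−81) = 81 + 19.27 = 100.27 → 100
  B: 182 + 0.41×(128−182) = 182 − 22.14 = 159.86 → 160
rgb(79, 100, 160) = #4F64A0.

#4F64A0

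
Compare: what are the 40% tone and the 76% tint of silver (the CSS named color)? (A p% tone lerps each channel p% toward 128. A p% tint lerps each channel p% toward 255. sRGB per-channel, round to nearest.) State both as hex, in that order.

CSS silver is rgb(192, 192, 192).
40% tone:
  R: 192 + 0.4×(128−192) = 192 − 25.6 = 166.4 → 166
  G: 192 + 0.4×(128−192) = 192 − 25.6 = 166.4 → 166
  B: 192 + 0.4×(128−192) = 192 − 25.6 = 166.4 → 166
  → #A6A6A6
76% tint:
  R: 192 + 0.76×(255−192) = 192 + 47.88 = 239.88 → 240
  G: 192 + 0.76×(255−192) = 192 + 47.88 = 239.88 → 240
  B: 192 + 0.76×(255−192) = 192 + 47.88 = 239.88 → 240
  → #F0F0F0

#A6A6A6, #F0F0F0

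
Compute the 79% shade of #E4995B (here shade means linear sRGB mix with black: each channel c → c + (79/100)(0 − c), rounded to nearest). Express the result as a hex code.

#302013

#E4995B is rgb(228, 153, 91).
A 79% shade moves each channel 79% toward 0:
  R: 228 + 0.79×(0−228) = 228 − 180.12 = 47.88 → 48
  G: 153 + 0.79×(0−153) = 153 − 120.87 = 32.13 → 32
  B: 91 − 71.89 = 19.11 → 19
rgb(48, 32, 19) = #302013.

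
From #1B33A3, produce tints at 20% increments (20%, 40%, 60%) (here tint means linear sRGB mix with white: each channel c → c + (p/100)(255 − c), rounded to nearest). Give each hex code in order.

#495CB5, #7685C8, #A4ADDA

#1B33A3 is rgb(27, 51, 163).
20%: (27 + 45.6 = 72.6→73, 51 + 40.8 = 91.8→92, 163 + 18.4 = 181.4→181) → #495CB5
40%: (27 + 91.2 = 118.2→118, 51 + 81.6 = 132.6→133, 163 + 36.8 = 199.8→200) → #7685C8
60%: (27 + 136.8 = 163.8→164, 51 + 122.4 = 173.4→173, 163 + 55.2 = 218.2→218) → #A4ADDA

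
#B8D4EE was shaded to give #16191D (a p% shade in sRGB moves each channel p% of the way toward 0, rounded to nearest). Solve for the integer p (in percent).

88%

#B8D4EE is rgb(184, 212, 238); #16191D is rgb(22, 25, 29).
On the B channel (widest range): 29 ≈ 238 + (p/100)(0 − 238), so p ≈ 100×(29 − 238)/(0 − 238) = -20900/-238 = 87.82.
p = 88 reproduces all three channels after rounding.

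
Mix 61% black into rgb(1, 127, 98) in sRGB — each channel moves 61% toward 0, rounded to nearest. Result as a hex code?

Lerp each channel 61% toward 0:
  R: 1 − 0.61 = 0.39 → 0
  G: 127 + 0.61×(0−127) = 127 − 77.47 = 49.53 → 50
  B: 98 + 0.61×(0−98) = 98 − 59.78 = 38.22 → 38
rgb(0, 50, 38) = #003226.

#003226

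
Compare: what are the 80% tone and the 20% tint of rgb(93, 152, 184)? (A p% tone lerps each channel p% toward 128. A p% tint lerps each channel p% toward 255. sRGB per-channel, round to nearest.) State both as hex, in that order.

80% tone:
  R: 93 + 28 = 121 → 121
  G: 152 + 0.8×(128−152) = 152 − 19.2 = 132.8 → 133
  B: 184 + 0.8×(128−184) = 184 − 44.8 = 139.2 → 139
  → #79858B
20% tint:
  R: 93 + 0.2×(255−93) = 93 + 32.4 = 125.4 → 125
  G: 152 + 20.6 = 172.6 → 173
  B: 184 + 0.2×(255−184) = 184 + 14.2 = 198.2 → 198
  → #7DADC6

#79858B, #7DADC6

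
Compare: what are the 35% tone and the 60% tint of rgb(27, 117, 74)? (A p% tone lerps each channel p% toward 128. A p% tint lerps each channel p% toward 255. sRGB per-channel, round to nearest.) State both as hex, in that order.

35% tone:
  R: 27 + 35.35 = 62.35 → 62
  G: 117 + 3.85 = 120.85 → 121
  B: 74 + 18.9 = 92.9 → 93
  → #3E795D
60% tint:
  R: 27 + 0.6×(255−27) = 27 + 136.8 = 163.8 → 164
  G: 117 + 0.6×(255−117) = 117 + 82.8 = 199.8 → 200
  B: 74 + 108.6 = 182.6 → 183
  → #A4C8B7

#3E795D, #A4C8B7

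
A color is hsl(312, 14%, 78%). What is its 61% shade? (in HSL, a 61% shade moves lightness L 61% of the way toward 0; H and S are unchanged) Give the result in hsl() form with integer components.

hsl(312, 14%, 30%)

L moves 61% from 78 toward 0: 78 − 47.58 = 30.42 → 30.
H and S are unchanged.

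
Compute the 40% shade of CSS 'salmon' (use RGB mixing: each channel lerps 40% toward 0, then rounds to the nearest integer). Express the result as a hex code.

#964D44

CSS salmon is rgb(250, 128, 114).
Lerp each channel 40% toward 0:
  R: 250 − 100 = 150 → 150
  G: 128 + 0.4×(0−128) = 128 − 51.2 = 76.8 → 77
  B: 114 − 45.6 = 68.4 → 68
rgb(150, 77, 68) = #964D44.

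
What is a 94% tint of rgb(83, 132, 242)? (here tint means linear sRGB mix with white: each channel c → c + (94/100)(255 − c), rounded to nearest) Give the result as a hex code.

A 94% tint moves each channel 94% toward 255:
  R: 83 + 161.68 = 244.68 → 245
  G: 132 + 115.62 = 247.62 → 248
  B: 242 + 0.94×(255−242) = 242 + 12.22 = 254.22 → 254
rgb(245, 248, 254) = #f5f8fe.

#f5f8fe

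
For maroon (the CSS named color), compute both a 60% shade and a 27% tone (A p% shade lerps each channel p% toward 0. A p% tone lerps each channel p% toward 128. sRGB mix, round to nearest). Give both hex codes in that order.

#330000, #802323

CSS maroon is rgb(128, 0, 0).
60% shade:
  R: 128 − 76.8 = 51.2 → 51
  G: 0 + 0.6×(0−0) = 0 + 0 = 0 → 0
  B: 0 + 0.6×(0−0) = 0 + 0 = 0 → 0
  → #330000
27% tone:
  R: 128 + 0.27×(128−128) = 128 + 0 = 128 → 128
  G: 0 + 0.27×(128−0) = 0 + 34.56 = 34.56 → 35
  B: 0 + 34.56 = 34.56 → 35
  → #802323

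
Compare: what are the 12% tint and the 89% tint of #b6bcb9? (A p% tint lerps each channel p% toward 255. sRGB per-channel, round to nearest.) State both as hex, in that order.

#bfc4c1, #f7f8f7

#b6bcb9 is rgb(182, 188, 185).
12% tint:
  R: 182 + 8.76 = 190.76 → 191
  G: 188 + 8.04 = 196.04 → 196
  B: 185 + 0.12×(255−185) = 185 + 8.4 = 193.4 → 193
  → #bfc4c1
89% tint:
  R: 182 + 0.89×(255−182) = 182 + 64.97 = 246.97 → 247
  G: 188 + 0.89×(255−188) = 188 + 59.63 = 247.63 → 248
  B: 185 + 0.89×(255−185) = 185 + 62.3 = 247.3 → 247
  → #f7f8f7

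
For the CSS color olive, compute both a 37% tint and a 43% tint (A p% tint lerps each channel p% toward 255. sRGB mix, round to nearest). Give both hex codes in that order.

#AFAF5E, #B7B76E

CSS olive is rgb(128, 128, 0).
37% tint:
  R: 128 + 46.99 = 174.99 → 175
  G: 128 + 0.37×(255−128) = 128 + 46.99 = 174.99 → 175
  B: 0 + 0.37×(255−0) = 0 + 94.35 = 94.35 → 94
  → #AFAF5E
43% tint:
  R: 128 + 54.61 = 182.61 → 183
  G: 128 + 54.61 = 182.61 → 183
  B: 0 + 0.43×(255−0) = 0 + 109.65 = 109.65 → 110
  → #B7B76E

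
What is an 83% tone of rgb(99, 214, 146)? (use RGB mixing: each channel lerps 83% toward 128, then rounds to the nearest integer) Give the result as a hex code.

An 83% tone moves each channel 83% toward 128:
  R: 99 + 24.07 = 123.07 → 123
  G: 214 + 0.83×(128−214) = 214 − 71.38 = 142.62 → 143
  B: 146 − 14.94 = 131.06 → 131
rgb(123, 143, 131) = #7B8F83.

#7B8F83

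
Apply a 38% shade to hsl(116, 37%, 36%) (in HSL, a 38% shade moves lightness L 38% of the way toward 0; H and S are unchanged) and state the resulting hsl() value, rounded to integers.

L moves 38% from 36 toward 0: 36 − 13.68 = 22.32 → 22.
H and S are unchanged.

hsl(116, 37%, 22%)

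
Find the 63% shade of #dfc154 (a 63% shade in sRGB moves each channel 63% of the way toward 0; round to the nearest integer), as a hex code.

#53471f

#dfc154 is rgb(223, 193, 84).
Lerp each channel 63% toward 0:
  R: 223 − 140.49 = 82.51 → 83
  G: 193 − 121.59 = 71.41 → 71
  B: 84 + 0.63×(0−84) = 84 − 52.92 = 31.08 → 31
rgb(83, 71, 31) = #53471f.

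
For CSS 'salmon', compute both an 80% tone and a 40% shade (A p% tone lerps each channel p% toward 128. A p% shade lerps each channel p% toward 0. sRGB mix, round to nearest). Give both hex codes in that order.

CSS salmon is rgb(250, 128, 114).
80% tone:
  R: 250 + 0.8×(128−250) = 250 − 97.6 = 152.4 → 152
  G: 128 + 0 = 128 → 128
  B: 114 + 11.2 = 125.2 → 125
  → #98807D
40% shade:
  R: 250 − 100 = 150 → 150
  G: 128 + 0.4×(0−128) = 128 − 51.2 = 76.8 → 77
  B: 114 − 45.6 = 68.4 → 68
  → #964D44

#98807D, #964D44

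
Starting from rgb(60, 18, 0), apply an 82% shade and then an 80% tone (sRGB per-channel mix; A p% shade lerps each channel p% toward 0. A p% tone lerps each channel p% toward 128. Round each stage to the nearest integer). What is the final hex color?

#696766

Lerp each channel 82% toward 0:
  R: 60 − 49.2 = 10.8 → 11
  G: 18 − 14.76 = 3.24 → 3
  B: 0 + 0.82×(0−0) = 0 + 0 = 0 → 0
After the shade: rgb(11, 3, 0) = #0B0300.
An 80% tone moves each channel 80% toward 128:
  R: 11 + 93.6 = 104.6 → 105
  G: 3 + 100 = 103 → 103
  B: 0 + 0.8×(128−0) = 0 + 102.4 = 102.4 → 102
rgb(105, 103, 102) = #696766.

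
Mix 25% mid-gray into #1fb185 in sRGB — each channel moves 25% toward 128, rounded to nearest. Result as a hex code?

#1fb185 is rgb(31, 177, 133).
Per channel, c → c + 0.25(128 − c):
  R: 31 + 0.25×(128−31) = 31 + 24.25 = 55.25 → 55
  G: 177 − 12.25 = 164.75 → 165
  B: 133 + 0.25×(128−133) = 133 − 1.25 = 131.75 → 132
rgb(55, 165, 132) = #37a584.

#37a584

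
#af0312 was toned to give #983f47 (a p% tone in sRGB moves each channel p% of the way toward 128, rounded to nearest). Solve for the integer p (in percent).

48%

#af0312 is rgb(175, 3, 18); #983f47 is rgb(152, 63, 71).
On the G channel (widest range): 63 ≈ 3 + (p/100)(128 − 3), so p ≈ 100×(63 − 3)/(128 − 3) = 6000/125 = 48.00.
p = 48 reproduces all three channels after rounding.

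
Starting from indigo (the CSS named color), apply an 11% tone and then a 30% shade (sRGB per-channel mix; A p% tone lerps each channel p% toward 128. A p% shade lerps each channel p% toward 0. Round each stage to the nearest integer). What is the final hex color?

CSS indigo is rgb(75, 0, 130).
Per channel, c → c + 0.11(128 − c):
  R: 75 + 5.83 = 80.83 → 81
  G: 0 + 0.11×(128−0) = 0 + 14.08 = 14.08 → 14
  B: 130 − 0.22 = 129.78 → 130
After the tone: rgb(81, 14, 130) = #510e82.
Per channel, c → c + 0.3(0 − c):
  R: 81 + 0.3×(0−81) = 81 − 24.3 = 56.7 → 57
  G: 14 + 0.3×(0−14) = 14 − 4.2 = 9.8 → 10
  B: 130 + 0.3×(0−130) = 130 − 39 = 91 → 91
rgb(57, 10, 91) = #390a5b.

#390a5b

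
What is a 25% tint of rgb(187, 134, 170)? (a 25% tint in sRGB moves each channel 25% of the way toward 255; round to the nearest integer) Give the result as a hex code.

#cca4bf

A 25% tint moves each channel 25% toward 255:
  R: 187 + 17 = 204 → 204
  G: 134 + 30.25 = 164.25 → 164
  B: 170 + 21.25 = 191.25 → 191
rgb(204, 164, 191) = #cca4bf.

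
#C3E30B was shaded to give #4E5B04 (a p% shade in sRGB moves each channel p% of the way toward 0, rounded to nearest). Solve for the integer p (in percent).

60%

#C3E30B is rgb(195, 227, 11); #4E5B04 is rgb(78, 91, 4).
On the G channel (widest range): 91 ≈ 227 + (p/100)(0 − 227), so p ≈ 100×(91 − 227)/(0 − 227) = -13600/-227 = 59.91.
p = 60 reproduces all three channels after rounding.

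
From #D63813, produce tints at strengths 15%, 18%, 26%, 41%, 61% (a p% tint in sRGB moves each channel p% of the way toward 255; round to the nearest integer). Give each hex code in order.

#DC5636, #DD5C3D, #E16C50, #E78A74, #EFB1A3

#D63813 is rgb(214, 56, 19).
15%: (214 + 6.15 = 220.15→220, 56 + 29.85 = 85.85→86, 19 + 35.4 = 54.4→54) → #DC5636
18%: (214 + 7.38 = 221.38→221, 56 + 35.82 = 91.82→92, 19 + 42.48 = 61.48→61) → #DD5C3D
26%: (214 + 10.66 = 224.66→225, 56 + 51.74 = 107.74→108, 19 + 61.36 = 80.36→80) → #E16C50
41%: (214 + 16.81 = 230.81→231, 56 + 81.59 = 137.59→138, 19 + 96.76 = 115.76→116) → #E78A74
61%: (214 + 25.01 = 239.01→239, 56 + 121.39 = 177.39→177, 19 + 143.96 = 162.96→163) → #EFB1A3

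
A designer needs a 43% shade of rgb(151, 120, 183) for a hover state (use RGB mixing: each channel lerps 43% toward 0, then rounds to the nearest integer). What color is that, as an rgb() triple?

rgb(86, 68, 104)

Lerp each channel 43% toward 0:
  R: 151 + 0.43×(0−151) = 151 − 64.93 = 86.07 → 86
  G: 120 + 0.43×(0−120) = 120 − 51.6 = 68.4 → 68
  B: 183 − 78.69 = 104.31 → 104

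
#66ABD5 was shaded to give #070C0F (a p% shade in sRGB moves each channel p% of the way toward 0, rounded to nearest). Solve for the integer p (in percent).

93%

#66ABD5 is rgb(102, 171, 213); #070C0F is rgb(7, 12, 15).
On the B channel (widest range): 15 ≈ 213 + (p/100)(0 − 213), so p ≈ 100×(15 − 213)/(0 − 213) = -19800/-213 = 92.96.
p = 93 reproduces all three channels after rounding.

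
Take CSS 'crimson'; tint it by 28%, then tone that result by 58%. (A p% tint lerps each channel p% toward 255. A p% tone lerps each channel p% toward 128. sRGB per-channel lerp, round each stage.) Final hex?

CSS crimson is rgb(220, 20, 60).
Lerp each channel 28% toward 255:
  R: 220 + 0.28×(255−220) = 220 + 9.8 = 229.8 → 230
  G: 20 + 65.8 = 85.8 → 86
  B: 60 + 0.28×(255−60) = 60 + 54.6 = 114.6 → 115
After the tint: rgb(230, 86, 115) = #E65673.
Lerp each channel 58% toward 128:
  R: 230 + 0.58×(128−230) = 230 − 59.16 = 170.84 → 171
  G: 86 + 24.36 = 110.36 → 110
  B: 115 + 0.58×(128−115) = 115 + 7.54 = 122.54 → 123
rgb(171, 110, 123) = #AB6E7B.

#AB6E7B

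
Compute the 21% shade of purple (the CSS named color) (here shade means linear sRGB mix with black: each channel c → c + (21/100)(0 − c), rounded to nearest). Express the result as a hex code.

CSS purple is rgb(128, 0, 128).
A 21% shade moves each channel 21% toward 0:
  R: 128 + 0.21×(0−128) = 128 − 26.88 = 101.12 → 101
  G: 0 + 0 = 0 → 0
  B: 128 + 0.21×(0−128) = 128 − 26.88 = 101.12 → 101
rgb(101, 0, 101) = #650065.

#650065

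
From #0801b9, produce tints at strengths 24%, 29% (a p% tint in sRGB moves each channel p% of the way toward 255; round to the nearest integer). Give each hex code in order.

#433eca, #504bcd

#0801b9 is rgb(8, 1, 185).
24%: (8 + 59.28 = 67.28→67, 1 + 60.96 = 61.96→62, 185 + 16.8 = 201.8→202) → #433eca
29%: (8 + 71.63 = 79.63→80, 1 + 73.66 = 74.66→75, 185 + 20.3 = 205.3→205) → #504bcd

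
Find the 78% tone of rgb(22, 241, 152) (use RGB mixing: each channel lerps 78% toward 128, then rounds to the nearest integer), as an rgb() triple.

A 78% tone moves each channel 78% toward 128:
  R: 22 + 0.78×(128−22) = 22 + 82.68 = 104.68 → 105
  G: 241 + 0.78×(128−241) = 241 − 88.14 = 152.86 → 153
  B: 152 + 0.78×(128−152) = 152 − 18.72 = 133.28 → 133

rgb(105, 153, 133)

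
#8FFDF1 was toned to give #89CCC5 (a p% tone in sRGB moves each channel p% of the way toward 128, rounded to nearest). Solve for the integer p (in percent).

#8FFDF1 is rgb(143, 253, 241); #89CCC5 is rgb(137, 204, 197).
On the G channel (widest range): 204 ≈ 253 + (p/100)(128 − 253), so p ≈ 100×(204 − 253)/(128 − 253) = -4900/-125 = 39.20.
p = 39 reproduces all three channels after rounding.

39%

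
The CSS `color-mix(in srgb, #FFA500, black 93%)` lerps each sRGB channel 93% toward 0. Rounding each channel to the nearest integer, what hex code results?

#120C00

#FFA500 is rgb(255, 165, 0).
A 93% shade moves each channel 93% toward 0:
  R: 255 − 237.15 = 17.85 → 18
  G: 165 − 153.45 = 11.55 → 12
  B: 0 + 0.93×(0−0) = 0 + 0 = 0 → 0
rgb(18, 12, 0) = #120C00.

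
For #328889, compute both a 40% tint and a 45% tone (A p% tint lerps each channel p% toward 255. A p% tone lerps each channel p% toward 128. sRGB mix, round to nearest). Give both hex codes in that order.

#84B8B8, #558485

#328889 is rgb(50, 136, 137).
40% tint:
  R: 50 + 0.4×(255−50) = 50 + 82 = 132 → 132
  G: 136 + 0.4×(255−136) = 136 + 47.6 = 183.6 → 184
  B: 137 + 47.2 = 184.2 → 184
  → #84B8B8
45% tone:
  R: 50 + 0.45×(128−50) = 50 + 35.1 = 85.1 → 85
  G: 136 + 0.45×(128−136) = 136 − 3.6 = 132.4 → 132
  B: 137 − 4.05 = 132.95 → 133
  → #558485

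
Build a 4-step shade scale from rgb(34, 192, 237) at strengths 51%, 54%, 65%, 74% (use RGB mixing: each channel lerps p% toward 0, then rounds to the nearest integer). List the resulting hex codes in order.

#115e74, #10586d, #0c4353, #09323e

51%: (34 − 17.34 = 16.66→17, 192 − 97.92 = 94.08→94, 237 − 120.87 = 116.13→116) → #115e74
54%: (34 − 18.36 = 15.64→16, 192 − 103.68 = 88.32→88, 237 − 127.98 = 109.02→109) → #10586d
65%: (34 − 22.1 = 11.9→12, 192 − 124.8 = 67.2→67, 237 − 154.05 = 82.95→83) → #0c4353
74%: (34 − 25.16 = 8.84→9, 192 − 142.08 = 49.92→50, 237 − 175.38 = 61.62→62) → #09323e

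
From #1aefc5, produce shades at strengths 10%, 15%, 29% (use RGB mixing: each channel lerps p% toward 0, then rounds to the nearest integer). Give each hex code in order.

#17d7b1, #16cba7, #12aa8c

#1aefc5 is rgb(26, 239, 197).
10%: (26 − 2.6 = 23.4→23, 239 − 23.9 = 215.1→215, 197 − 19.7 = 177.3→177) → #17d7b1
15%: (26 − 3.9 = 22.1→22, 239 − 35.85 = 203.15→203, 197 − 29.55 = 167.45→167) → #16cba7
29%: (26 − 7.54 = 18.46→18, 239 − 69.31 = 169.69→170, 197 − 57.13 = 139.87→140) → #12aa8c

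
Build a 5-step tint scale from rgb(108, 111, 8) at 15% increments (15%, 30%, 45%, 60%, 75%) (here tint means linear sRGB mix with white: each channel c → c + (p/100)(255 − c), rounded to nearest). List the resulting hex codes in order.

#82852D, #989A52, #AEB077, #C4C59C, #DADBC1

15%: (108 + 22.05 = 130.05→130, 111 + 21.6 = 132.6→133, 8 + 37.05 = 45.05→45) → #82852D
30%: (108 + 44.1 = 152.1→152, 111 + 43.2 = 154.2→154, 8 + 74.1 = 82.1→82) → #989A52
45%: (108 + 66.15 = 174.15→174, 111 + 64.8 = 175.8→176, 8 + 111.15 = 119.15→119) → #AEB077
60%: (108 + 88.2 = 196.2→196, 111 + 86.4 = 197.4→197, 8 + 148.2 = 156.2→156) → #C4C59C
75%: (108 + 110.25 = 218.25→218, 111 + 108 = 219→219, 8 + 185.25 = 193.25→193) → #DADBC1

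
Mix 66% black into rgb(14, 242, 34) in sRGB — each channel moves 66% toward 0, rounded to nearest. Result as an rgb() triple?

rgb(5, 82, 12)

Lerp each channel 66% toward 0:
  R: 14 + 0.66×(0−14) = 14 − 9.24 = 4.76 → 5
  G: 242 + 0.66×(0−242) = 242 − 159.72 = 82.28 → 82
  B: 34 + 0.66×(0−34) = 34 − 22.44 = 11.56 → 12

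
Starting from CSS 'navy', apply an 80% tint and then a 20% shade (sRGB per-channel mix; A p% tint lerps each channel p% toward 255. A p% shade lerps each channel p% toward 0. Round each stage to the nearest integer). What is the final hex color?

#a3a3b8

CSS navy is rgb(0, 0, 128).
Lerp each channel 80% toward 255:
  R: 0 + 204 = 204 → 204
  G: 0 + 0.8×(255−0) = 0 + 204 = 204 → 204
  B: 128 + 0.8×(255−128) = 128 + 101.6 = 229.6 → 230
After the tint: rgb(204, 204, 230) = #cccce6.
Per channel, c → c + 0.2(0 − c):
  R: 204 − 40.8 = 163.2 → 163
  G: 204 + 0.2×(0−204) = 204 − 40.8 = 163.2 → 163
  B: 230 + 0.2×(0−230) = 230 − 46 = 184 → 184
rgb(163, 163, 184) = #a3a3b8.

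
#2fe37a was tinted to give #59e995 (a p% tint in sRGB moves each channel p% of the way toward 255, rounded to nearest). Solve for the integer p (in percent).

20%

#2fe37a is rgb(47, 227, 122); #59e995 is rgb(89, 233, 149).
On the R channel (widest range): 89 ≈ 47 + (p/100)(255 − 47), so p ≈ 100×(89 − 47)/(255 − 47) = 4200/208 = 20.19.
p = 20 reproduces all three channels after rounding.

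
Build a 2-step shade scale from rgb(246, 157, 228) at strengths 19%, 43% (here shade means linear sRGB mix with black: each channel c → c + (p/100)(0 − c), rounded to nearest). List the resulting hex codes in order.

#c77fb9, #8c5982

19%: (246 − 46.74 = 199.26→199, 157 − 29.83 = 127.17→127, 228 − 43.32 = 184.68→185) → #c77fb9
43%: (246 − 105.78 = 140.22→140, 157 − 67.51 = 89.49→89, 228 − 98.04 = 129.96→130) → #8c5982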